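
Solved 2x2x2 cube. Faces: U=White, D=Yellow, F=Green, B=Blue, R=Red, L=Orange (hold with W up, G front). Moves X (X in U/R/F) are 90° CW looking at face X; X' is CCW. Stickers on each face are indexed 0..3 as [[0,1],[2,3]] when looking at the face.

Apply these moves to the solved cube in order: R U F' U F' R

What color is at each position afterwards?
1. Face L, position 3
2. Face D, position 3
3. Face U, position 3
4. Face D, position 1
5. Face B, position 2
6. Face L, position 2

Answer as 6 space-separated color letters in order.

After move 1 (R): R=RRRR U=WGWG F=GYGY D=YBYB B=WBWB
After move 2 (U): U=WWGG F=RRGY R=WBRR B=OOWB L=GYOO
After move 3 (F'): F=RYRG U=WWWR R=BBYR D=YOYB L=GGOG
After move 4 (U): U=WWRW F=BBRG R=OOYR B=GGWB L=RYOG
After move 5 (F'): F=BGBR U=WWOY R=OOYR D=YGYB L=RWOR
After move 6 (R): R=YORO U=WGOR F=BGBB D=YWYG B=YGWB
Query 1: L[3] = R
Query 2: D[3] = G
Query 3: U[3] = R
Query 4: D[1] = W
Query 5: B[2] = W
Query 6: L[2] = O

Answer: R G R W W O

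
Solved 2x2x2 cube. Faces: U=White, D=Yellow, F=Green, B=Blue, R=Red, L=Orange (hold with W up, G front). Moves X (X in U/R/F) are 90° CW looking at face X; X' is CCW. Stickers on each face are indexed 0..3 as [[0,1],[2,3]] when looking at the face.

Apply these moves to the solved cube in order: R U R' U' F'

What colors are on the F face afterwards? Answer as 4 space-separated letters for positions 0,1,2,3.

Answer: Y G G G

Derivation:
After move 1 (R): R=RRRR U=WGWG F=GYGY D=YBYB B=WBWB
After move 2 (U): U=WWGG F=RRGY R=WBRR B=OOWB L=GYOO
After move 3 (R'): R=BRWR U=WWGO F=RWGG D=YRYY B=BOBB
After move 4 (U'): U=WOWG F=GYGG R=RWWR B=BRBB L=BOOO
After move 5 (F'): F=YGGG U=WORW R=RWYR D=OOYY L=BGOW
Query: F face = YGGG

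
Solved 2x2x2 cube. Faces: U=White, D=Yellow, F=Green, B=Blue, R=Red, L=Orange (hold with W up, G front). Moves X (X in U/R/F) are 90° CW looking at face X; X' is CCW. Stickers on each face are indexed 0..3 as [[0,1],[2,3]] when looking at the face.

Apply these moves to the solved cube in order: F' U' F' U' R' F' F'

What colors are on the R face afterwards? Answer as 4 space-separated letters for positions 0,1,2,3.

After move 1 (F'): F=GGGG U=WWRR R=YRYR D=OOYY L=OWOW
After move 2 (U'): U=WRWR F=OWGG R=GGYR B=YRBB L=BBOW
After move 3 (F'): F=WGOG U=WRGY R=OGOR D=BWYY L=BROW
After move 4 (U'): U=RYWG F=BROG R=WGOR B=OGBB L=YROW
After move 5 (R'): R=GRWO U=RBWO F=BYOG D=BRYG B=YGWB
After move 6 (F'): F=YGBO U=RBGW R=RRBO D=RWYG L=YOOW
After move 7 (F'): F=GOYB U=RBRB R=WRRO D=OWYG L=YWOG
Query: R face = WRRO

Answer: W R R O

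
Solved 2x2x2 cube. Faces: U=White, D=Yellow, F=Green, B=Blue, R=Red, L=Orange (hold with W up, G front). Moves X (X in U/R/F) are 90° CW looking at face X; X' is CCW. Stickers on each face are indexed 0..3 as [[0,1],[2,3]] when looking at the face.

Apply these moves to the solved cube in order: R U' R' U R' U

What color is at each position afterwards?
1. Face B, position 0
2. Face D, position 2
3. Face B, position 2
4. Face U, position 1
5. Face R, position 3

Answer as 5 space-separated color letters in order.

Answer: O Y O W G

Derivation:
After move 1 (R): R=RRRR U=WGWG F=GYGY D=YBYB B=WBWB
After move 2 (U'): U=GGWW F=OOGY R=GYRR B=RRWB L=WBOO
After move 3 (R'): R=YRGR U=GWWR F=OGGW D=YOYY B=BRBB
After move 4 (U): U=WGRW F=YRGW R=BRGR B=WBBB L=OGOO
After move 5 (R'): R=RRBG U=WBRW F=YGGW D=YRYW B=YBOB
After move 6 (U): U=RWWB F=RRGW R=YBBG B=OGOB L=YGOO
Query 1: B[0] = O
Query 2: D[2] = Y
Query 3: B[2] = O
Query 4: U[1] = W
Query 5: R[3] = G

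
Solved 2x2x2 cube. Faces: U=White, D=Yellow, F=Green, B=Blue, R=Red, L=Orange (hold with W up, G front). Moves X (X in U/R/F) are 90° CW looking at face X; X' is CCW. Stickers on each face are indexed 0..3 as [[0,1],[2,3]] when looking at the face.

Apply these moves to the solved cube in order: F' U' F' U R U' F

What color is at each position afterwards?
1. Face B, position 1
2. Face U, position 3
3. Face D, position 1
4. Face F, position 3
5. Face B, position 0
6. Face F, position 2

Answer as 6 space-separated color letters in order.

After move 1 (F'): F=GGGG U=WWRR R=YRYR D=OOYY L=OWOW
After move 2 (U'): U=WRWR F=OWGG R=GGYR B=YRBB L=BBOW
After move 3 (F'): F=WGOG U=WRGY R=OGOR D=BWYY L=BROW
After move 4 (U): U=GWYR F=OGOG R=YROR B=BRBB L=WGOW
After move 5 (R): R=OYRR U=GGYG F=OWOY D=BBYB B=RRWB
After move 6 (U'): U=GGGY F=WGOY R=OWRR B=OYWB L=RROW
After move 7 (F): F=OWYG U=GGWR R=GWYR D=ROYB L=RBOB
Query 1: B[1] = Y
Query 2: U[3] = R
Query 3: D[1] = O
Query 4: F[3] = G
Query 5: B[0] = O
Query 6: F[2] = Y

Answer: Y R O G O Y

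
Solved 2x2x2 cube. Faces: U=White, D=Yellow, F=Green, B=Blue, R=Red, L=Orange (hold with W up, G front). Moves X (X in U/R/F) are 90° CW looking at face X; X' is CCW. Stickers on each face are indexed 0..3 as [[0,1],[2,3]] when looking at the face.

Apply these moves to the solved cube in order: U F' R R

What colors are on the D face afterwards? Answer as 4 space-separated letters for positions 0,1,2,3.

After move 1 (U): U=WWWW F=RRGG R=BBRR B=OOBB L=GGOO
After move 2 (F'): F=RGRG U=WWBR R=YBYR D=GOYY L=GWOW
After move 3 (R): R=YYRB U=WGBG F=RORY D=GBYO B=ROWB
After move 4 (R): R=RYBY U=WOBY F=RBRO D=GWYR B=GOGB
Query: D face = GWYR

Answer: G W Y R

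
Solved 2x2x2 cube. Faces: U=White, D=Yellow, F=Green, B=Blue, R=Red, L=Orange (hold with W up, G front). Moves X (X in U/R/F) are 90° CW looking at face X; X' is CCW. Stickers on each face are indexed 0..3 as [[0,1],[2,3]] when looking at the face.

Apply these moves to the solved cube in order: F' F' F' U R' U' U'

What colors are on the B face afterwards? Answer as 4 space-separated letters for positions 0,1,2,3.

After move 1 (F'): F=GGGG U=WWRR R=YRYR D=OOYY L=OWOW
After move 2 (F'): F=GGGG U=WWYY R=OROR D=WWYY L=OROR
After move 3 (F'): F=GGGG U=WWOO R=WRWR D=RRYY L=OYOY
After move 4 (U): U=OWOW F=WRGG R=BBWR B=OYBB L=GGOY
After move 5 (R'): R=BRBW U=OBOO F=WWGW D=RRYG B=YYRB
After move 6 (U'): U=BOOO F=GGGW R=WWBW B=BRRB L=YYOY
After move 7 (U'): U=OOBO F=YYGW R=GGBW B=WWRB L=BROY
Query: B face = WWRB

Answer: W W R B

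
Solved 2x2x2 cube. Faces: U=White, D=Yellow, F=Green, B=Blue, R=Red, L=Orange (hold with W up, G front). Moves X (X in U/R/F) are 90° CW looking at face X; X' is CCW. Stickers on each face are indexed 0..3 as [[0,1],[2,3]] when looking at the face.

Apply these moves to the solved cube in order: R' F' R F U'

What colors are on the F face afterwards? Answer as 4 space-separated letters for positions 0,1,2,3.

After move 1 (R'): R=RRRR U=WBWB F=GWGW D=YGYG B=YBYB
After move 2 (F'): F=WWGG U=WBRR R=GRYR D=OOYG L=OBOW
After move 3 (R): R=YGRR U=WWRG F=WOGG D=OYYY B=RBBB
After move 4 (F): F=GWGO U=WWWB R=RGGR D=RYYY L=OOOY
After move 5 (U'): U=WBWW F=OOGO R=GWGR B=RGBB L=RBOY
Query: F face = OOGO

Answer: O O G O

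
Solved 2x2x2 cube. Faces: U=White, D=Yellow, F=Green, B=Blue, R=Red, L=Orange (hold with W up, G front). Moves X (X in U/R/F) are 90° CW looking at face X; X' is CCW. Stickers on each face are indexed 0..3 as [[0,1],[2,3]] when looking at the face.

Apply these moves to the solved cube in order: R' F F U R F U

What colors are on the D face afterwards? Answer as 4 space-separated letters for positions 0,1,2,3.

After move 1 (R'): R=RRRR U=WBWB F=GWGW D=YGYG B=YBYB
After move 2 (F): F=GGWW U=WBOO R=WRBR D=RRYG L=OYOG
After move 3 (F): F=WGWG U=WBGY R=OROR D=BWYG L=OROR
After move 4 (U): U=GWYB F=ORWG R=YBOR B=ORYB L=WGOR
After move 5 (R): R=OYRB U=GRYG F=OWWG D=BYYO B=BRWB
After move 6 (F): F=WOGW U=GRRG R=YYGB D=ROYO L=WBOY
After move 7 (U): U=RGGR F=YYGW R=BRGB B=WBWB L=WOOY
Query: D face = ROYO

Answer: R O Y O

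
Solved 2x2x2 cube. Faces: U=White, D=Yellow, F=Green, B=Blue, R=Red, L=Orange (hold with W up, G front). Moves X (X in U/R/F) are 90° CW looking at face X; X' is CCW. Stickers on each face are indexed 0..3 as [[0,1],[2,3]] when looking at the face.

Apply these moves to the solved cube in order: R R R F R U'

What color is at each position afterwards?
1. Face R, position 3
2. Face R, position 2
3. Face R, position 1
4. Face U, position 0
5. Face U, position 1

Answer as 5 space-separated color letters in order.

Answer: R R R G W

Derivation:
After move 1 (R): R=RRRR U=WGWG F=GYGY D=YBYB B=WBWB
After move 2 (R): R=RRRR U=WYWY F=GBGB D=YWYW B=GBGB
After move 3 (R): R=RRRR U=WBWB F=GWGW D=YGYG B=YBYB
After move 4 (F): F=GGWW U=WBOO R=WRBR D=RRYG L=OYOG
After move 5 (R): R=BWRR U=WGOW F=GRWG D=RYYY B=OBBB
After move 6 (U'): U=GWWO F=OYWG R=GRRR B=BWBB L=OBOG
Query 1: R[3] = R
Query 2: R[2] = R
Query 3: R[1] = R
Query 4: U[0] = G
Query 5: U[1] = W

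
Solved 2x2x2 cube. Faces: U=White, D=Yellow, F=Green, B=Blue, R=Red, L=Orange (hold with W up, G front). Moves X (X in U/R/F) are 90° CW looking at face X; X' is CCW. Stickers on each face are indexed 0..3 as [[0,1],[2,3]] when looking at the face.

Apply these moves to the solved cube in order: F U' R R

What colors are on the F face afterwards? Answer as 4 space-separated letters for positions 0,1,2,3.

Answer: O B G W

Derivation:
After move 1 (F): F=GGGG U=WWOO R=WRWR D=RRYY L=OYOY
After move 2 (U'): U=WOWO F=OYGG R=GGWR B=WRBB L=BBOY
After move 3 (R): R=WGRG U=WYWG F=ORGY D=RBYW B=OROB
After move 4 (R): R=RWGG U=WRWY F=OBGW D=ROYO B=GRYB
Query: F face = OBGW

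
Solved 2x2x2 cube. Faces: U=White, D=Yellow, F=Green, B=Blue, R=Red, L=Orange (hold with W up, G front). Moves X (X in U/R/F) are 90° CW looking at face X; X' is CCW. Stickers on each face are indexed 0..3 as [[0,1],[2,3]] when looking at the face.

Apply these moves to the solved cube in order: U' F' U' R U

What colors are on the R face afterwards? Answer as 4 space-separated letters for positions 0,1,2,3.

After move 1 (U'): U=WWWW F=OOGG R=GGRR B=RRBB L=BBOO
After move 2 (F'): F=OGOG U=WWGR R=YGYR D=BOYY L=BWOW
After move 3 (U'): U=WRWG F=BWOG R=OGYR B=YGBB L=RROW
After move 4 (R): R=YORG U=WWWG F=BOOY D=BBYY B=GGRB
After move 5 (U): U=WWGW F=YOOY R=GGRG B=RRRB L=BOOW
Query: R face = GGRG

Answer: G G R G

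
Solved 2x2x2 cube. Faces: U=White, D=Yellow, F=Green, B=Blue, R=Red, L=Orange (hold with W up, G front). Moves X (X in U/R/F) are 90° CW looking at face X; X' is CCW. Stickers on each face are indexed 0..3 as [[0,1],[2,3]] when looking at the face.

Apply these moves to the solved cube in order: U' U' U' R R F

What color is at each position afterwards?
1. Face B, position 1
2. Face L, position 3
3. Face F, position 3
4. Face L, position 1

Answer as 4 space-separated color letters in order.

Answer: O W B Y

Derivation:
After move 1 (U'): U=WWWW F=OOGG R=GGRR B=RRBB L=BBOO
After move 2 (U'): U=WWWW F=BBGG R=OORR B=GGBB L=RROO
After move 3 (U'): U=WWWW F=RRGG R=BBRR B=OOBB L=GGOO
After move 4 (R): R=RBRB U=WRWG F=RYGY D=YBYO B=WOWB
After move 5 (R): R=RRBB U=WYWY F=RBGO D=YWYW B=GORB
After move 6 (F): F=GROB U=WYOG R=WRYB D=BRYW L=GYOW
Query 1: B[1] = O
Query 2: L[3] = W
Query 3: F[3] = B
Query 4: L[1] = Y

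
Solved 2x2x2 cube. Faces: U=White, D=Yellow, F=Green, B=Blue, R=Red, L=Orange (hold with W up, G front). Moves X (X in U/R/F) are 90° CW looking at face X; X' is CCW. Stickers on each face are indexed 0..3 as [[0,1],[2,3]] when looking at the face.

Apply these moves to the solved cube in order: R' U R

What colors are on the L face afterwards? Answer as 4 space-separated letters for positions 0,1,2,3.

Answer: G W O O

Derivation:
After move 1 (R'): R=RRRR U=WBWB F=GWGW D=YGYG B=YBYB
After move 2 (U): U=WWBB F=RRGW R=YBRR B=OOYB L=GWOO
After move 3 (R): R=RYRB U=WRBW F=RGGG D=YYYO B=BOWB
Query: L face = GWOO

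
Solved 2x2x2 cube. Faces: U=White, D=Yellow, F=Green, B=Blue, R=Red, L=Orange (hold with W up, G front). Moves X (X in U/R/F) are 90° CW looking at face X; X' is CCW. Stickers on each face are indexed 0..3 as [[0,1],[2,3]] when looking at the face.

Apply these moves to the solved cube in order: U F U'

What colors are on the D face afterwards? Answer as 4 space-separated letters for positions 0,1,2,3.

Answer: R B Y Y

Derivation:
After move 1 (U): U=WWWW F=RRGG R=BBRR B=OOBB L=GGOO
After move 2 (F): F=GRGR U=WWOG R=WBWR D=RBYY L=GYOY
After move 3 (U'): U=WGWO F=GYGR R=GRWR B=WBBB L=OOOY
Query: D face = RBYY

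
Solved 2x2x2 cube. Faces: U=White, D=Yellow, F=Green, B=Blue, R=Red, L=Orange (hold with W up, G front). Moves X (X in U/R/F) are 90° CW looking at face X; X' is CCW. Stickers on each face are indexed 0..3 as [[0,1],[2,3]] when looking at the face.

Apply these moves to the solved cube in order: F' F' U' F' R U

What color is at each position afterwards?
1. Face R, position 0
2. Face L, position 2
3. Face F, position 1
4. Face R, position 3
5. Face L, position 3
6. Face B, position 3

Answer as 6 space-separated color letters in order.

Answer: O O W G W B

Derivation:
After move 1 (F'): F=GGGG U=WWRR R=YRYR D=OOYY L=OWOW
After move 2 (F'): F=GGGG U=WWYY R=OROR D=WWYY L=OROR
After move 3 (U'): U=WYWY F=ORGG R=GGOR B=ORBB L=BBOR
After move 4 (F'): F=RGOG U=WYGO R=WGWR D=BRYY L=BYOW
After move 5 (R): R=WWRG U=WGGG F=RROY D=BBYO B=ORYB
After move 6 (U): U=GWGG F=WWOY R=ORRG B=BYYB L=RROW
Query 1: R[0] = O
Query 2: L[2] = O
Query 3: F[1] = W
Query 4: R[3] = G
Query 5: L[3] = W
Query 6: B[3] = B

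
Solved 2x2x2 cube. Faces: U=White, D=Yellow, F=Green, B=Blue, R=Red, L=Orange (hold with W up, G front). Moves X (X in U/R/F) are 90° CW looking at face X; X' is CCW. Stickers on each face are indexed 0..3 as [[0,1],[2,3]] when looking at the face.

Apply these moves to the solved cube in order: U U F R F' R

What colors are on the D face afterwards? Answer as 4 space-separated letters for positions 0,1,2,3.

Answer: Y W Y R

Derivation:
After move 1 (U): U=WWWW F=RRGG R=BBRR B=OOBB L=GGOO
After move 2 (U): U=WWWW F=BBGG R=OORR B=GGBB L=RROO
After move 3 (F): F=GBGB U=WWOR R=WOWR D=ROYY L=RYOY
After move 4 (R): R=WWRO U=WBOB F=GOGY D=RBYG B=RGWB
After move 5 (F'): F=OYGG U=WBWR R=BWRO D=YYYG L=RBOO
After move 6 (R): R=RBOW U=WYWG F=OYGG D=YWYR B=RGBB
Query: D face = YWYR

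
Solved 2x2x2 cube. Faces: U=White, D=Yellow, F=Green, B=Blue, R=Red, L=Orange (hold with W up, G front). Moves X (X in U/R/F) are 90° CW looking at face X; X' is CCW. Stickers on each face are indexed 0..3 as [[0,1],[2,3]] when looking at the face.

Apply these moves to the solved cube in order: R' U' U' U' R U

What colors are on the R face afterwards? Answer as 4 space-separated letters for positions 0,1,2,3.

After move 1 (R'): R=RRRR U=WBWB F=GWGW D=YGYG B=YBYB
After move 2 (U'): U=BBWW F=OOGW R=GWRR B=RRYB L=YBOO
After move 3 (U'): U=BWBW F=YBGW R=OORR B=GWYB L=RROO
After move 4 (U'): U=WWBB F=RRGW R=YBRR B=OOYB L=GWOO
After move 5 (R): R=RYRB U=WRBW F=RGGG D=YYYO B=BOWB
After move 6 (U): U=BWWR F=RYGG R=BORB B=GWWB L=RGOO
Query: R face = BORB

Answer: B O R B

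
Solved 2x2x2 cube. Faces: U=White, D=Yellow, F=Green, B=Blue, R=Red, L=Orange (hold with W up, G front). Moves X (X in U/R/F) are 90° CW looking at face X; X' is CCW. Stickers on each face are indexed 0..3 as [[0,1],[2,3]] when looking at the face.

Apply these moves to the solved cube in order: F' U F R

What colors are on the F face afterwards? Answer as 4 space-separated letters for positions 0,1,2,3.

After move 1 (F'): F=GGGG U=WWRR R=YRYR D=OOYY L=OWOW
After move 2 (U): U=RWRW F=YRGG R=BBYR B=OWBB L=GGOW
After move 3 (F): F=GYGR U=RWWG R=RBWR D=YBYY L=GOOO
After move 4 (R): R=WRRB U=RYWR F=GBGY D=YBYO B=GWWB
Query: F face = GBGY

Answer: G B G Y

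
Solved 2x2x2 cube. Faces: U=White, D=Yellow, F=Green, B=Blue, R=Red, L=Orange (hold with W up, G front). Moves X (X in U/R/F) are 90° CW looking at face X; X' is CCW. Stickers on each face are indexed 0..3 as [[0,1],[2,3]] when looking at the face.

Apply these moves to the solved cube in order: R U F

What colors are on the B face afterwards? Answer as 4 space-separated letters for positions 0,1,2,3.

After move 1 (R): R=RRRR U=WGWG F=GYGY D=YBYB B=WBWB
After move 2 (U): U=WWGG F=RRGY R=WBRR B=OOWB L=GYOO
After move 3 (F): F=GRYR U=WWOY R=GBGR D=RWYB L=GYOB
Query: B face = OOWB

Answer: O O W B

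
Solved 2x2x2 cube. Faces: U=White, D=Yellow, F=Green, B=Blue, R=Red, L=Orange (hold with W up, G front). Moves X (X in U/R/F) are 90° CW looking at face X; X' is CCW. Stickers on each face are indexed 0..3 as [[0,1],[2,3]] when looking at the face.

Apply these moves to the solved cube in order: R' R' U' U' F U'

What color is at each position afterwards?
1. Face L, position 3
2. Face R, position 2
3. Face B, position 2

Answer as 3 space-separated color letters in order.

After move 1 (R'): R=RRRR U=WBWB F=GWGW D=YGYG B=YBYB
After move 2 (R'): R=RRRR U=WYWY F=GBGB D=YWYW B=GBGB
After move 3 (U'): U=YYWW F=OOGB R=GBRR B=RRGB L=GBOO
After move 4 (U'): U=YWYW F=GBGB R=OORR B=GBGB L=RROO
After move 5 (F): F=GGBB U=YWOR R=YOWR D=ROYW L=RYOW
After move 6 (U'): U=WRYO F=RYBB R=GGWR B=YOGB L=GBOW
Query 1: L[3] = W
Query 2: R[2] = W
Query 3: B[2] = G

Answer: W W G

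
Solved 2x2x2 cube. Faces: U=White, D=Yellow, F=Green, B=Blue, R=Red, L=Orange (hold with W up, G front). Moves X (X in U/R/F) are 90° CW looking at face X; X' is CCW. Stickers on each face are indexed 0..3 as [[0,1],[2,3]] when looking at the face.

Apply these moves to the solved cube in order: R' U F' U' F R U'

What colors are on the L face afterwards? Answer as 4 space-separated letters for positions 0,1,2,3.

Answer: O B O O

Derivation:
After move 1 (R'): R=RRRR U=WBWB F=GWGW D=YGYG B=YBYB
After move 2 (U): U=WWBB F=RRGW R=YBRR B=OOYB L=GWOO
After move 3 (F'): F=RWRG U=WWYR R=GBYR D=WOYG L=GBOB
After move 4 (U'): U=WRWY F=GBRG R=RWYR B=GBYB L=OOOB
After move 5 (F): F=RGGB U=WRBO R=WWYR D=YRYG L=OWOO
After move 6 (R): R=YWRW U=WGBB F=RRGG D=YYYG B=OBRB
After move 7 (U'): U=GBWB F=OWGG R=RRRW B=YWRB L=OBOO
Query: L face = OBOO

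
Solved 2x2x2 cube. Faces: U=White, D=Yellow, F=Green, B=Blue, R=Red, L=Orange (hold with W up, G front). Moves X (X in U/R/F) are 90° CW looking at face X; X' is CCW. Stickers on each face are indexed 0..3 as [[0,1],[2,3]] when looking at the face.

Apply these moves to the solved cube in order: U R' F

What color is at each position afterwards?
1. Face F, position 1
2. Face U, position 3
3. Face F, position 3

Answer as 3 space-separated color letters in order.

After move 1 (U): U=WWWW F=RRGG R=BBRR B=OOBB L=GGOO
After move 2 (R'): R=BRBR U=WBWO F=RWGW D=YRYG B=YOYB
After move 3 (F): F=GRWW U=WBOG R=WROR D=BBYG L=GYOR
Query 1: F[1] = R
Query 2: U[3] = G
Query 3: F[3] = W

Answer: R G W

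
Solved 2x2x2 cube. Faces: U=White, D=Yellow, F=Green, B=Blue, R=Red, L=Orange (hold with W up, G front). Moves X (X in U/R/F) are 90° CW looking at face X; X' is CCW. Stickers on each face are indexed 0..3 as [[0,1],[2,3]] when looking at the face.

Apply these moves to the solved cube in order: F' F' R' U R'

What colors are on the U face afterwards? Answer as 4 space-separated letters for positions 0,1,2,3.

Answer: Y W B O

Derivation:
After move 1 (F'): F=GGGG U=WWRR R=YRYR D=OOYY L=OWOW
After move 2 (F'): F=GGGG U=WWYY R=OROR D=WWYY L=OROR
After move 3 (R'): R=RROO U=WBYB F=GWGY D=WGYG B=YBWB
After move 4 (U): U=YWBB F=RRGY R=YBOO B=ORWB L=GWOR
After move 5 (R'): R=BOYO U=YWBO F=RWGB D=WRYY B=GRGB
Query: U face = YWBO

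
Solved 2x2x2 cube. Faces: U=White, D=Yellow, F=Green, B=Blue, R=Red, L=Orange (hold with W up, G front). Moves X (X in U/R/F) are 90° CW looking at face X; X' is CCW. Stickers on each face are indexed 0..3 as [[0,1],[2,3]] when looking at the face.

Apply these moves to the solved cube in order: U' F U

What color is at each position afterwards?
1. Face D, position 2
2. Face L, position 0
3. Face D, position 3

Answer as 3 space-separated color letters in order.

After move 1 (U'): U=WWWW F=OOGG R=GGRR B=RRBB L=BBOO
After move 2 (F): F=GOGO U=WWOB R=WGWR D=RGYY L=BYOY
After move 3 (U): U=OWBW F=WGGO R=RRWR B=BYBB L=GOOY
Query 1: D[2] = Y
Query 2: L[0] = G
Query 3: D[3] = Y

Answer: Y G Y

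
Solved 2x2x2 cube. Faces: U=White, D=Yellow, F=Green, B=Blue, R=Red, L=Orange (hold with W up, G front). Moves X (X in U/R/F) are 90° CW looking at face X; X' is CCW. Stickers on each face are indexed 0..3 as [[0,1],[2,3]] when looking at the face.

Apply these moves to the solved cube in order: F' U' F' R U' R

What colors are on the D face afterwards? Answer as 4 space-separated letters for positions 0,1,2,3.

After move 1 (F'): F=GGGG U=WWRR R=YRYR D=OOYY L=OWOW
After move 2 (U'): U=WRWR F=OWGG R=GGYR B=YRBB L=BBOW
After move 3 (F'): F=WGOG U=WRGY R=OGOR D=BWYY L=BROW
After move 4 (R): R=OORG U=WGGG F=WWOY D=BBYY B=YRRB
After move 5 (U'): U=GGWG F=BROY R=WWRG B=OORB L=YROW
After move 6 (R): R=RWGW U=GRWY F=BBOY D=BRYO B=GOGB
Query: D face = BRYO

Answer: B R Y O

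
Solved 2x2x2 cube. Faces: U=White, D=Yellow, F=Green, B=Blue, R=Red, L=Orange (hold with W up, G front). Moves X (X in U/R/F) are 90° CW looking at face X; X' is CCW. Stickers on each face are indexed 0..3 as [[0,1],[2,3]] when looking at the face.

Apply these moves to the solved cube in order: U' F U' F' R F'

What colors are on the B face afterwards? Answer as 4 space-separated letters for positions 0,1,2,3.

Answer: W G B B

Derivation:
After move 1 (U'): U=WWWW F=OOGG R=GGRR B=RRBB L=BBOO
After move 2 (F): F=GOGO U=WWOB R=WGWR D=RGYY L=BYOY
After move 3 (U'): U=WBWO F=BYGO R=GOWR B=WGBB L=RROY
After move 4 (F'): F=YOBG U=WBGW R=GORR D=RYYY L=ROOW
After move 5 (R): R=RGRO U=WOGG F=YYBY D=RBYW B=WGBB
After move 6 (F'): F=YYYB U=WORR R=BGRO D=OWYW L=RGOG
Query: B face = WGBB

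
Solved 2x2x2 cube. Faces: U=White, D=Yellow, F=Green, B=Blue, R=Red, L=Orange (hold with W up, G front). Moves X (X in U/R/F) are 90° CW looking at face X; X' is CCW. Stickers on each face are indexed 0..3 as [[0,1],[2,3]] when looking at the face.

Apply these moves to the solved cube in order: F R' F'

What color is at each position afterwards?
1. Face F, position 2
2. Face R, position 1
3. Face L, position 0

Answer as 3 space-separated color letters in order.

Answer: G R O

Derivation:
After move 1 (F): F=GGGG U=WWOO R=WRWR D=RRYY L=OYOY
After move 2 (R'): R=RRWW U=WBOB F=GWGO D=RGYG B=YBRB
After move 3 (F'): F=WOGG U=WBRW R=GRRW D=YYYG L=OBOO
Query 1: F[2] = G
Query 2: R[1] = R
Query 3: L[0] = O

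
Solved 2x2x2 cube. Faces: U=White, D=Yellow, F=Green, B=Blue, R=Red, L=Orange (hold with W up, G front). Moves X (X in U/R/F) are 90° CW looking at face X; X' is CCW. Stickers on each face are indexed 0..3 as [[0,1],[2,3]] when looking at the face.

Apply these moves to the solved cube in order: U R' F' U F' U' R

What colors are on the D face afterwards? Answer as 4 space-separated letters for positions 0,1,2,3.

After move 1 (U): U=WWWW F=RRGG R=BBRR B=OOBB L=GGOO
After move 2 (R'): R=BRBR U=WBWO F=RWGW D=YRYG B=YOYB
After move 3 (F'): F=WWRG U=WBBB R=RRYR D=GOYG L=GOOW
After move 4 (U): U=BWBB F=RRRG R=YOYR B=GOYB L=WWOW
After move 5 (F'): F=RGRR U=BWYY R=OOGR D=WWYG L=WBOB
After move 6 (U'): U=WYBY F=WBRR R=RGGR B=OOYB L=GOOB
After move 7 (R): R=GRRG U=WBBR F=WWRG D=WYYO B=YOYB
Query: D face = WYYO

Answer: W Y Y O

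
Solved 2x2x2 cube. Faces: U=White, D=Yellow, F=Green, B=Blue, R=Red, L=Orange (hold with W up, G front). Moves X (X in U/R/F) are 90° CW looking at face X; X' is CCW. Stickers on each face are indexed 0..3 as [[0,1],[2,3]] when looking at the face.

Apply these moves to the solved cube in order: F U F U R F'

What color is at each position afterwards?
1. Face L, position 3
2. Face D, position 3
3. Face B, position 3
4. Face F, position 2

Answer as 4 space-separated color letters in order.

Answer: G G B O

Derivation:
After move 1 (F): F=GGGG U=WWOO R=WRWR D=RRYY L=OYOY
After move 2 (U): U=OWOW F=WRGG R=BBWR B=OYBB L=GGOY
After move 3 (F): F=GWGR U=OWYG R=OBWR D=WBYY L=GROR
After move 4 (U): U=YOGW F=OBGR R=OYWR B=GRBB L=GWOR
After move 5 (R): R=WORY U=YBGR F=OBGY D=WBYG B=WROB
After move 6 (F'): F=BYOG U=YBWR R=BOWY D=WRYG L=GROG
Query 1: L[3] = G
Query 2: D[3] = G
Query 3: B[3] = B
Query 4: F[2] = O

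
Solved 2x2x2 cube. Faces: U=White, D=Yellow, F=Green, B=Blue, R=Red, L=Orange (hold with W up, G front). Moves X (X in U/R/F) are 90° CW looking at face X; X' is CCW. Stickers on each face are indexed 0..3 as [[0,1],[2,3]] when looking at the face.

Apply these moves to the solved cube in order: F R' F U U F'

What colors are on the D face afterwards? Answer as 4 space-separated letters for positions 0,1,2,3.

Answer: R G Y G

Derivation:
After move 1 (F): F=GGGG U=WWOO R=WRWR D=RRYY L=OYOY
After move 2 (R'): R=RRWW U=WBOB F=GWGO D=RGYG B=YBRB
After move 3 (F): F=GGOW U=WBYY R=ORBW D=WRYG L=OROG
After move 4 (U): U=YWYB F=OROW R=YBBW B=ORRB L=GGOG
After move 5 (U): U=YYBW F=YBOW R=ORBW B=GGRB L=OROG
After move 6 (F'): F=BWYO U=YYOB R=RRWW D=RGYG L=OWOB
Query: D face = RGYG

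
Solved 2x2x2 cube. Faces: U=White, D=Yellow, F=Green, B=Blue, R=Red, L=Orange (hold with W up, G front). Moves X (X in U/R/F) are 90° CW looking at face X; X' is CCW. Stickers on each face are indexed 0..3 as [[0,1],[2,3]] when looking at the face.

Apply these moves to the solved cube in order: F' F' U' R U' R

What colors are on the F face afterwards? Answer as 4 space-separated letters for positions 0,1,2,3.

After move 1 (F'): F=GGGG U=WWRR R=YRYR D=OOYY L=OWOW
After move 2 (F'): F=GGGG U=WWYY R=OROR D=WWYY L=OROR
After move 3 (U'): U=WYWY F=ORGG R=GGOR B=ORBB L=BBOR
After move 4 (R): R=OGRG U=WRWG F=OWGY D=WBYO B=YRYB
After move 5 (U'): U=RGWW F=BBGY R=OWRG B=OGYB L=YROR
After move 6 (R): R=ROGW U=RBWY F=BBGO D=WYYO B=WGGB
Query: F face = BBGO

Answer: B B G O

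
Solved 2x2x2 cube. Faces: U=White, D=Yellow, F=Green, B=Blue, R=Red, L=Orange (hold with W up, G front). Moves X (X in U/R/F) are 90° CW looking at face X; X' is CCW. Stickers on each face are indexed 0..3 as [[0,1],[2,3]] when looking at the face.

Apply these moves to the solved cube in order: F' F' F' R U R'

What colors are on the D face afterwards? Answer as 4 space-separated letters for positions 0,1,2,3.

Answer: R W Y Y

Derivation:
After move 1 (F'): F=GGGG U=WWRR R=YRYR D=OOYY L=OWOW
After move 2 (F'): F=GGGG U=WWYY R=OROR D=WWYY L=OROR
After move 3 (F'): F=GGGG U=WWOO R=WRWR D=RRYY L=OYOY
After move 4 (R): R=WWRR U=WGOG F=GRGY D=RBYB B=OBWB
After move 5 (U): U=OWGG F=WWGY R=OBRR B=OYWB L=GROY
After move 6 (R'): R=BROR U=OWGO F=WWGG D=RWYY B=BYBB
Query: D face = RWYY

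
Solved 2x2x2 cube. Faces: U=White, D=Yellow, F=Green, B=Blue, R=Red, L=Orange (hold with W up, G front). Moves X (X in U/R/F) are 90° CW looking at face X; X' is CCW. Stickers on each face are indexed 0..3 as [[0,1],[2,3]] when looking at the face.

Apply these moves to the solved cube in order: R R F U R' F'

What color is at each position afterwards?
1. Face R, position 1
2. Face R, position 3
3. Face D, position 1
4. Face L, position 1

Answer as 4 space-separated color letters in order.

After move 1 (R): R=RRRR U=WGWG F=GYGY D=YBYB B=WBWB
After move 2 (R): R=RRRR U=WYWY F=GBGB D=YWYW B=GBGB
After move 3 (F): F=GGBB U=WYOO R=WRYR D=RRYW L=OYOW
After move 4 (U): U=OWOY F=WRBB R=GBYR B=OYGB L=GGOW
After move 5 (R'): R=BRGY U=OGOO F=WWBY D=RRYB B=WYRB
After move 6 (F'): F=WYWB U=OGBG R=RRRY D=GWYB L=GOOO
Query 1: R[1] = R
Query 2: R[3] = Y
Query 3: D[1] = W
Query 4: L[1] = O

Answer: R Y W O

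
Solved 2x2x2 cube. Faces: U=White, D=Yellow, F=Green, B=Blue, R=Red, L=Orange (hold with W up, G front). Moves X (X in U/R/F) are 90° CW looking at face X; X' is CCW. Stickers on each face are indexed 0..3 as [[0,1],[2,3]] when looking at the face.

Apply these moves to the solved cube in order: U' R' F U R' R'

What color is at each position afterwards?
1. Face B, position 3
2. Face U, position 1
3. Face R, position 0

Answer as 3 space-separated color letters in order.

Answer: B G R

Derivation:
After move 1 (U'): U=WWWW F=OOGG R=GGRR B=RRBB L=BBOO
After move 2 (R'): R=GRGR U=WBWR F=OWGW D=YOYG B=YRYB
After move 3 (F): F=GOWW U=WBOB R=WRRR D=GGYG L=BYOO
After move 4 (U): U=OWBB F=WRWW R=YRRR B=BYYB L=GOOO
After move 5 (R'): R=RRYR U=OYBB F=WWWB D=GRYW B=GYGB
After move 6 (R'): R=RRRY U=OGBG F=WYWB D=GWYB B=WYRB
Query 1: B[3] = B
Query 2: U[1] = G
Query 3: R[0] = R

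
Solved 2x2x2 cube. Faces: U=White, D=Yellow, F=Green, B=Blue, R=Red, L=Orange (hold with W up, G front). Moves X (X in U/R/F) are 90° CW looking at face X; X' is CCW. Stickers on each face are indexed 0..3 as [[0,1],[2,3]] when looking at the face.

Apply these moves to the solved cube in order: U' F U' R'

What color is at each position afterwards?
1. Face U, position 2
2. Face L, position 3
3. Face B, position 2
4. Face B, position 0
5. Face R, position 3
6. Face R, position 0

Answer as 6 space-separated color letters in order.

After move 1 (U'): U=WWWW F=OOGG R=GGRR B=RRBB L=BBOO
After move 2 (F): F=GOGO U=WWOB R=WGWR D=RGYY L=BYOY
After move 3 (U'): U=WBWO F=BYGO R=GOWR B=WGBB L=RROY
After move 4 (R'): R=ORGW U=WBWW F=BBGO D=RYYO B=YGGB
Query 1: U[2] = W
Query 2: L[3] = Y
Query 3: B[2] = G
Query 4: B[0] = Y
Query 5: R[3] = W
Query 6: R[0] = O

Answer: W Y G Y W O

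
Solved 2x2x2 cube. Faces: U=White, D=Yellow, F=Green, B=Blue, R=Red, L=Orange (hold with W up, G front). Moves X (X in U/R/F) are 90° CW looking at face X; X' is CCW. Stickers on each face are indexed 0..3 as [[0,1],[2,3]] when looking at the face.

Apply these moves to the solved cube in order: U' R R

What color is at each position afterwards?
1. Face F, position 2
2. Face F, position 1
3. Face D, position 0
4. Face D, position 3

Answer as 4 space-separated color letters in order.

After move 1 (U'): U=WWWW F=OOGG R=GGRR B=RRBB L=BBOO
After move 2 (R): R=RGRG U=WOWG F=OYGY D=YBYR B=WRWB
After move 3 (R): R=RRGG U=WYWY F=OBGR D=YWYW B=GROB
Query 1: F[2] = G
Query 2: F[1] = B
Query 3: D[0] = Y
Query 4: D[3] = W

Answer: G B Y W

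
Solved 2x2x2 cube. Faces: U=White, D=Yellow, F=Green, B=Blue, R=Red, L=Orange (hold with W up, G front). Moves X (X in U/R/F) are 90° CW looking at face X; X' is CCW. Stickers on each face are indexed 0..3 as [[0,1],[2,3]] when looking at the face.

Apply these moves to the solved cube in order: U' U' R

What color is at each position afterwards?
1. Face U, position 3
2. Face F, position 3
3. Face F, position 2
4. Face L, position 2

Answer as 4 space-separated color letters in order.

After move 1 (U'): U=WWWW F=OOGG R=GGRR B=RRBB L=BBOO
After move 2 (U'): U=WWWW F=BBGG R=OORR B=GGBB L=RROO
After move 3 (R): R=RORO U=WBWG F=BYGY D=YBYG B=WGWB
Query 1: U[3] = G
Query 2: F[3] = Y
Query 3: F[2] = G
Query 4: L[2] = O

Answer: G Y G O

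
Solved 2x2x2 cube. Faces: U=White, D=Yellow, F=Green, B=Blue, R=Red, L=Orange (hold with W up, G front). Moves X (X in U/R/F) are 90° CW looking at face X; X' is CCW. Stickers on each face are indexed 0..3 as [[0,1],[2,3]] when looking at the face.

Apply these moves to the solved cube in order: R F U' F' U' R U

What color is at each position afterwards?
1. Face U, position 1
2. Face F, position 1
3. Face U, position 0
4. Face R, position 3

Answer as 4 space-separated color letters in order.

After move 1 (R): R=RRRR U=WGWG F=GYGY D=YBYB B=WBWB
After move 2 (F): F=GGYY U=WGOO R=WRGR D=RRYB L=OYOB
After move 3 (U'): U=GOWO F=OYYY R=GGGR B=WRWB L=WBOB
After move 4 (F'): F=YYOY U=GOGG R=RGRR D=BBYB L=WOOW
After move 5 (U'): U=OGGG F=WOOY R=YYRR B=RGWB L=WROW
After move 6 (R): R=RYRY U=OOGY F=WBOB D=BWYR B=GGGB
After move 7 (U): U=GOYO F=RYOB R=GGRY B=WRGB L=WBOW
Query 1: U[1] = O
Query 2: F[1] = Y
Query 3: U[0] = G
Query 4: R[3] = Y

Answer: O Y G Y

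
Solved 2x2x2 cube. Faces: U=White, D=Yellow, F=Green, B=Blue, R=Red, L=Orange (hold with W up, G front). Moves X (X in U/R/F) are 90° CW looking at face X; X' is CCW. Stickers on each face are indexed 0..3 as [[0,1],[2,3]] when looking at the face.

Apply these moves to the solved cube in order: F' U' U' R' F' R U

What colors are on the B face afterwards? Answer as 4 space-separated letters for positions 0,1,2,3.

After move 1 (F'): F=GGGG U=WWRR R=YRYR D=OOYY L=OWOW
After move 2 (U'): U=WRWR F=OWGG R=GGYR B=YRBB L=BBOW
After move 3 (U'): U=RRWW F=BBGG R=OWYR B=GGBB L=YROW
After move 4 (R'): R=WROY U=RBWG F=BRGW D=OBYG B=YGOB
After move 5 (F'): F=RWBG U=RBWO R=BROY D=RWYG L=YGOW
After move 6 (R): R=OBYR U=RWWG F=RWBG D=ROYY B=OGBB
After move 7 (U): U=WRGW F=OBBG R=OGYR B=YGBB L=RWOW
Query: B face = YGBB

Answer: Y G B B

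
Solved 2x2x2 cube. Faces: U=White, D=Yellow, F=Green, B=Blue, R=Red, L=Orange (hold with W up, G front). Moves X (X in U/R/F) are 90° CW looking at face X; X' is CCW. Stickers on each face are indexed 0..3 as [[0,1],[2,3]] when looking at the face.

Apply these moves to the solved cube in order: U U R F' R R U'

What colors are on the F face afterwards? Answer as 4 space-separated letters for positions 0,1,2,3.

After move 1 (U): U=WWWW F=RRGG R=BBRR B=OOBB L=GGOO
After move 2 (U): U=WWWW F=BBGG R=OORR B=GGBB L=RROO
After move 3 (R): R=RORO U=WBWG F=BYGY D=YBYG B=WGWB
After move 4 (F'): F=YYBG U=WBRR R=BOYO D=ROYG L=RGOW
After move 5 (R): R=YBOO U=WYRG F=YOBG D=RWYW B=RGBB
After move 6 (R): R=OYOB U=WORG F=YWBW D=RBYR B=GGYB
After move 7 (U'): U=OGWR F=RGBW R=YWOB B=OYYB L=GGOW
Query: F face = RGBW

Answer: R G B W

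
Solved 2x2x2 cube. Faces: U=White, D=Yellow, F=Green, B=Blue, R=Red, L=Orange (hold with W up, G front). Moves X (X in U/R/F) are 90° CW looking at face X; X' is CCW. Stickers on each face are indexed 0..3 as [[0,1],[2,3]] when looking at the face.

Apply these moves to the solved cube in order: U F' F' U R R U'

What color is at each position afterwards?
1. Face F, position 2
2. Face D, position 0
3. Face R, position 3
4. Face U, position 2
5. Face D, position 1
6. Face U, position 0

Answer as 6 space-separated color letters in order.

After move 1 (U): U=WWWW F=RRGG R=BBRR B=OOBB L=GGOO
After move 2 (F'): F=RGRG U=WWBR R=YBYR D=GOYY L=GWOW
After move 3 (F'): F=GGRR U=WWYY R=OBGR D=WWYY L=GROB
After move 4 (U): U=YWYW F=OBRR R=OOGR B=GRBB L=GGOB
After move 5 (R): R=GORO U=YBYR F=OWRY D=WBYG B=WRWB
After move 6 (R): R=RGOO U=YWYY F=OBRG D=WWYW B=RRBB
After move 7 (U'): U=WYYY F=GGRG R=OBOO B=RGBB L=RROB
Query 1: F[2] = R
Query 2: D[0] = W
Query 3: R[3] = O
Query 4: U[2] = Y
Query 5: D[1] = W
Query 6: U[0] = W

Answer: R W O Y W W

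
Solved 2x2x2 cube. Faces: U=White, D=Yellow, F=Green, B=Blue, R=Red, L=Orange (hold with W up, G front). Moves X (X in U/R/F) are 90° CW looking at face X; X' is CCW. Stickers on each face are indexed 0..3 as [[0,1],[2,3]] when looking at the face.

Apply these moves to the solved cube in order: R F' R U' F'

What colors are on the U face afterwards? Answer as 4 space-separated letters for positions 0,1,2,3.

After move 1 (R): R=RRRR U=WGWG F=GYGY D=YBYB B=WBWB
After move 2 (F'): F=YYGG U=WGRR R=BRYR D=OOYB L=OGOW
After move 3 (R): R=YBRR U=WYRG F=YOGB D=OWYW B=RBGB
After move 4 (U'): U=YGWR F=OGGB R=YORR B=YBGB L=RBOW
After move 5 (F'): F=GBOG U=YGYR R=WOOR D=BWYW L=RROW
Query: U face = YGYR

Answer: Y G Y R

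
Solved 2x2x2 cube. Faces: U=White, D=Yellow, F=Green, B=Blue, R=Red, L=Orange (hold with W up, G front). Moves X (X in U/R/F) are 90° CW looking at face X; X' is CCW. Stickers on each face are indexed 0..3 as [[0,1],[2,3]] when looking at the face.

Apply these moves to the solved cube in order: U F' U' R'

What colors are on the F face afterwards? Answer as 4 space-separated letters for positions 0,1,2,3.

Answer: G R R B

Derivation:
After move 1 (U): U=WWWW F=RRGG R=BBRR B=OOBB L=GGOO
After move 2 (F'): F=RGRG U=WWBR R=YBYR D=GOYY L=GWOW
After move 3 (U'): U=WRWB F=GWRG R=RGYR B=YBBB L=OOOW
After move 4 (R'): R=GRRY U=WBWY F=GRRB D=GWYG B=YBOB
Query: F face = GRRB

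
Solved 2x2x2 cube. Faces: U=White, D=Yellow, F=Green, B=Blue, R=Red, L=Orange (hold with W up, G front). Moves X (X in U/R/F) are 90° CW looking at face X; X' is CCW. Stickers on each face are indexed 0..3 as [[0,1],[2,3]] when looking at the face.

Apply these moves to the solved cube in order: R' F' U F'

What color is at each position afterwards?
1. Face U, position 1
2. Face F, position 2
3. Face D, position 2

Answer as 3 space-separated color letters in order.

Answer: W G Y

Derivation:
After move 1 (R'): R=RRRR U=WBWB F=GWGW D=YGYG B=YBYB
After move 2 (F'): F=WWGG U=WBRR R=GRYR D=OOYG L=OBOW
After move 3 (U): U=RWRB F=GRGG R=YBYR B=OBYB L=WWOW
After move 4 (F'): F=RGGG U=RWYY R=OBOR D=WWYG L=WBOR
Query 1: U[1] = W
Query 2: F[2] = G
Query 3: D[2] = Y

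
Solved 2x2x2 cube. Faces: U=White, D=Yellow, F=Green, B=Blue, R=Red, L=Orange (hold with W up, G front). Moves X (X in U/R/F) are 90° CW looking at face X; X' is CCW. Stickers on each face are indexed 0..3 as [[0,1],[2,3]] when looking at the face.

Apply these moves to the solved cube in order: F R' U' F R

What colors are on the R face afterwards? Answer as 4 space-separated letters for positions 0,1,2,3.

Answer: O W W W

Derivation:
After move 1 (F): F=GGGG U=WWOO R=WRWR D=RRYY L=OYOY
After move 2 (R'): R=RRWW U=WBOB F=GWGO D=RGYG B=YBRB
After move 3 (U'): U=BBWO F=OYGO R=GWWW B=RRRB L=YBOY
After move 4 (F): F=GOOY U=BBYB R=WWOW D=WGYG L=YROG
After move 5 (R): R=OWWW U=BOYY F=GGOG D=WRYR B=BRBB
Query: R face = OWWW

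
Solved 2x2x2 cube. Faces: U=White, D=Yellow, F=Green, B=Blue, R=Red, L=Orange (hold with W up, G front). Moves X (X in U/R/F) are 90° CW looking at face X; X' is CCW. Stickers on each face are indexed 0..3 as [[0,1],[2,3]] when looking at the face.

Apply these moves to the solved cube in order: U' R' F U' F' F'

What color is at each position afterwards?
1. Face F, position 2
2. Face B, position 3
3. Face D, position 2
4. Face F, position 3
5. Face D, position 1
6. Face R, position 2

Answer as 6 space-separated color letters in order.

After move 1 (U'): U=WWWW F=OOGG R=GGRR B=RRBB L=BBOO
After move 2 (R'): R=GRGR U=WBWR F=OWGW D=YOYG B=YRYB
After move 3 (F): F=GOWW U=WBOB R=WRRR D=GGYG L=BYOO
After move 4 (U'): U=BBWO F=BYWW R=GORR B=WRYB L=YROO
After move 5 (F'): F=YWBW U=BBGR R=GOGR D=ROYG L=YOOW
After move 6 (F'): F=WWYB U=BBGG R=OORR D=OWYG L=YROG
Query 1: F[2] = Y
Query 2: B[3] = B
Query 3: D[2] = Y
Query 4: F[3] = B
Query 5: D[1] = W
Query 6: R[2] = R

Answer: Y B Y B W R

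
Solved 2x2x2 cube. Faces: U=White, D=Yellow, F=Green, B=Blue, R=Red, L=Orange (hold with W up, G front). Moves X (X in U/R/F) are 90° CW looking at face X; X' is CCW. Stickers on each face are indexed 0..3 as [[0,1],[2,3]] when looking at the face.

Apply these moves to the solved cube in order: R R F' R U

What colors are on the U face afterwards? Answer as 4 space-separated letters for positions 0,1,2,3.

Answer: R W G B

Derivation:
After move 1 (R): R=RRRR U=WGWG F=GYGY D=YBYB B=WBWB
After move 2 (R): R=RRRR U=WYWY F=GBGB D=YWYW B=GBGB
After move 3 (F'): F=BBGG U=WYRR R=WRYR D=OOYW L=OYOW
After move 4 (R): R=YWRR U=WBRG F=BOGW D=OGYG B=RBYB
After move 5 (U): U=RWGB F=YWGW R=RBRR B=OYYB L=BOOW
Query: U face = RWGB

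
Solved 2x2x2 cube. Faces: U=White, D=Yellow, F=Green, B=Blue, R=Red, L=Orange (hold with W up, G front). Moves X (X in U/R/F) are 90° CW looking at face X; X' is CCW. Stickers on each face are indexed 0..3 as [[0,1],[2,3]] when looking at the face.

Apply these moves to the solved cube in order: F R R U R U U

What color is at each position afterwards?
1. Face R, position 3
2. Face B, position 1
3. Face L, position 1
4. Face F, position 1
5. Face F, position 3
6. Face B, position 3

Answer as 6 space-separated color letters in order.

After move 1 (F): F=GGGG U=WWOO R=WRWR D=RRYY L=OYOY
After move 2 (R): R=WWRR U=WGOG F=GRGY D=RBYB B=OBWB
After move 3 (R): R=RWRW U=WROY F=GBGB D=RWYO B=GBGB
After move 4 (U): U=OWYR F=RWGB R=GBRW B=OYGB L=GBOY
After move 5 (R): R=RGWB U=OWYB F=RWGO D=RGYO B=RYWB
After move 6 (U): U=YOBW F=RGGO R=RYWB B=GBWB L=RWOY
After move 7 (U): U=BYWO F=RYGO R=GBWB B=RWWB L=RGOY
Query 1: R[3] = B
Query 2: B[1] = W
Query 3: L[1] = G
Query 4: F[1] = Y
Query 5: F[3] = O
Query 6: B[3] = B

Answer: B W G Y O B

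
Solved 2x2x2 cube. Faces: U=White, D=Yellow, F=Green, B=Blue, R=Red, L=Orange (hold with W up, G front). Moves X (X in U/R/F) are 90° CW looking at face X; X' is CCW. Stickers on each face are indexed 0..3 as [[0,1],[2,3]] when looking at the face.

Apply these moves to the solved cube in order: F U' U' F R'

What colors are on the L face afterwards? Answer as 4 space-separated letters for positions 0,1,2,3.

After move 1 (F): F=GGGG U=WWOO R=WRWR D=RRYY L=OYOY
After move 2 (U'): U=WOWO F=OYGG R=GGWR B=WRBB L=BBOY
After move 3 (U'): U=OOWW F=BBGG R=OYWR B=GGBB L=WROY
After move 4 (F): F=GBGB U=OOYR R=WYWR D=WOYY L=WROR
After move 5 (R'): R=YRWW U=OBYG F=GOGR D=WBYB B=YGOB
Query: L face = WROR

Answer: W R O R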